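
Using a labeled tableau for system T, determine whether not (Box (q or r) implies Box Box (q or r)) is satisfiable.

1. not (Box (q or r) implies Box Box (q or r)), u
2. Box (q or r), u   [neg-implies-rule on 1]
3. not Box Box (q or r), u   [neg-implies-rule on 1]
4. q or r, u   [Box-rule on 2 via uRu]
5. r, u   [or-rule on 4 (branches; this branch)]
6. not Box (q or r), v   [neg-Box-rule on 3: fresh world v, uRv]
7. q or r, v   [Box-rule on 2 via uRv]
8. r, v   [or-rule on 7 (branches; this branch)]
9. not (q or r), w   [neg-Box-rule on 6: fresh world w, vRw]
10. not q, w   [neg-or-rule on 9]
11. not r, w   [neg-or-rule on 9]
Accessibility: uRu, uRv, vRv, vRw, wRw

Satisfiable (open branch found)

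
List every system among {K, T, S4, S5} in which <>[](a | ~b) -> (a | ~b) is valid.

S5-tableau for the negation ~(<>[](a | ~b) -> (a | ~b)):
1. ~(<>[](a | ~b) -> (a | ~b)), 0
2. <>[](a | ~b), 0
3. ~(a | ~b), 0
4. ~a, 0
5. b, 0
6. [](a | ~b), 1
7. a | ~b, 0
8. a | ~b, 1
9. ~b, 0
Accessibility: 0R0, 0R1, 1R0, 1R1
Branch closes: b and ~b both at 0.
Every branch closes (one shown): valid in S5.
S4-tableau for the negation ~(<>[](a | ~b) -> (a | ~b)):
1. ~(<>[](a | ~b) -> (a | ~b)), 0
2. <>[](a | ~b), 0
3. ~(a | ~b), 0
4. ~a, 0
5. b, 0
6. [](a | ~b), 1
7. a | ~b, 1
8. ~b, 1
Accessibility: 0R0, 0R1, 1R1
Complete open branch: countermodel on an S4-frame, so not valid in S4, nor in K, T (the same frame is also a K-frame and a T-frame).

S5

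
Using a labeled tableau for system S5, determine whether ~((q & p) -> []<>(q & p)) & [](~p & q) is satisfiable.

1. ~((q & p) -> []<>(q & p)) & [](~p & q), 0
2. ~((q & p) -> []<>(q & p)), 0
3. [](~p & q), 0
4. q & p, 0
5. ~[]<>(q & p), 0
6. q, 0
7. p, 0
8. ~p & q, 0
9. ~p, 0
Accessibility: 0R0
Branch closes: p and ~p both at 0.
(One branch shown.) All branches close.

Unsatisfiable (every branch closes)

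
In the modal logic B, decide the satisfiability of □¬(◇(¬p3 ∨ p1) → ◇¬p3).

Satisfiable

1. □¬(◇(¬p3 ∨ p1) → ◇¬p3), u
2. ¬(◇(¬p3 ∨ p1) → ◇¬p3), u   [□-rule on 1 via uRu]
3. ◇(¬p3 ∨ p1), u   [¬→-rule on 2]
4. ¬◇¬p3, u   [¬→-rule on 2]
5. p3, u   [¬◇-rule on 4 via uRu]
6. ¬p3 ∨ p1, v   [◇-rule on 3: fresh world v, uRv]
7. ¬(◇(¬p3 ∨ p1) → ◇¬p3), v   [□-rule on 1 via uRv]
8. ◇(¬p3 ∨ p1), v   [¬→-rule on 7]
9. ¬◇¬p3, v   [¬→-rule on 7]
10. p3, v   [¬◇-rule on 4 via uRv]
11. p1, v   [∨-rule on 6 (branches; this branch)]
12. ¬p3 ∨ p1, w   [◇-rule on 8: fresh world w, vRw]
13. p3, w   [¬◇-rule on 9 via vRw]
14. p1, w   [∨-rule on 12 (branches; this branch)]
Accessibility: uRu, uRv, vRu, vRv, vRw, wRv, wRw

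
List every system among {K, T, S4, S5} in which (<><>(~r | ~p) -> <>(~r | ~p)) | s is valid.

T-tableau for the negation ~((<><>(~r | ~p) -> <>(~r | ~p)) | s):
1. ~((<><>(~r | ~p) -> <>(~r | ~p)) | s), 0
2. ~(<><>(~r | ~p) -> <>(~r | ~p)), 0
3. ~s, 0
4. <><>(~r | ~p), 0
5. ~<>(~r | ~p), 0
6. ~(~r | ~p), 0
7. r, 0
8. p, 0
9. <>(~r | ~p), 1
10. ~(~r | ~p), 1
11. r, 1
12. p, 1
13. ~r | ~p, 2
14. ~p, 2
Accessibility: 0R0, 0R1, 1R1, 1R2, 2R2
Complete open branch: countermodel on a T-frame, so not valid in T, nor in K (the same frame is also a K-frame).
S4-tableau for the negation ~((<><>(~r | ~p) -> <>(~r | ~p)) | s):
1. ~((<><>(~r | ~p) -> <>(~r | ~p)) | s), 0
2. ~(<><>(~r | ~p) -> <>(~r | ~p)), 0
3. ~s, 0
4. <><>(~r | ~p), 0
5. ~<>(~r | ~p), 0
6. ~(~r | ~p), 0
7. r, 0
8. p, 0
9. <>(~r | ~p), 1
10. ~(~r | ~p), 1
11. r, 1
12. p, 1
13. ~r | ~p, 2
14. ~(~r | ~p), 2
15. r, 2
16. p, 2
17. ~p, 2
Accessibility: 0R0, 0R1, 0R2, 1R1, 1R2, 2R2
Branch closes: p and ~p both at 2.
Every branch closes (one shown): valid in S4, hence also in S5 (every theorem of S4 is a theorem of S5).

S4, S5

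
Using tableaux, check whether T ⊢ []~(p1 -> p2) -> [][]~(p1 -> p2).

Not valid

Tableau for the negation ~([]~(p1 -> p2) -> [][]~(p1 -> p2)):
1. ~([]~(p1 -> p2) -> [][]~(p1 -> p2)), u
2. []~(p1 -> p2), u
3. ~[][]~(p1 -> p2), u
4. ~(p1 -> p2), u
5. p1, u
6. ~p2, u
7. ~[]~(p1 -> p2), v
8. ~(p1 -> p2), v
9. p1, v
10. ~p2, v
11. p1 -> p2, w
12. p2, w
Accessibility: uRu, uRv, vRv, vRw, wRw
The negation has an open branch (countermodel exists).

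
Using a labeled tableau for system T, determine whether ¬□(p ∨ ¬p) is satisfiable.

1. ¬□(p ∨ ¬p), u
2. ¬(p ∨ ¬p), v
3. ¬p, v
4. p, v
Accessibility: uRu, uRv, vRv
Branch closes: p and ¬p both at v.
(One branch shown.) All branches close.

Unsatisfiable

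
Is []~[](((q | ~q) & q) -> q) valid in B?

Not valid

Tableau for the negation ~[]~[](((q | ~q) & q) -> q):
1. ~[]~[](((q | ~q) & q) -> q), w0
2. [](((q | ~q) & q) -> q), w1   [~[]-rule on 1: fresh world w1, w0Rw1]
3. ((q | ~q) & q) -> q, w0   [[]-rule on 2 via w1Rw0]
4. ((q | ~q) & q) -> q, w1   [[]-rule on 2 via w1Rw1]
5. q, w0   [->-rule on 3 (branches; this branch)]
6. q, w1   [->-rule on 4 (branches; this branch)]
Accessibility: w0Rw0, w0Rw1, w1Rw0, w1Rw1
The negation has an open branch (countermodel exists).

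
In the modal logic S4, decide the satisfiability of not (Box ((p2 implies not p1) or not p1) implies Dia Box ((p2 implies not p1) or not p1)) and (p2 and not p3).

Unsatisfiable

1. not (Box ((p2 implies not p1) or not p1) implies Dia Box ((p2 implies not p1) or not p1)) and (p2 and not p3), w0
2. not (Box ((p2 implies not p1) or not p1) implies Dia Box ((p2 implies not p1) or not p1)), w0   [and-rule on 1]
3. p2 and not p3, w0   [and-rule on 1]
4. Box ((p2 implies not p1) or not p1), w0   [neg-implies-rule on 2]
5. not Dia Box ((p2 implies not p1) or not p1), w0   [neg-implies-rule on 2]
6. p2, w0   [and-rule on 3]
7. not p3, w0   [and-rule on 3]
8. (p2 implies not p1) or not p1, w0   [Box-rule on 4 via w0Rw0]
9. not Box ((p2 implies not p1) or not p1), w0   [neg-Dia-rule on 5 via w0Rw0]
10. p2 implies not p1, w0   [or-rule on 8 (branches; this branch)]
11. not p1, w0   [implies-rule on 10 (branches; this branch)]
12. not ((p2 implies not p1) or not p1), w1   [neg-Box-rule on 9: fresh world w1, w0Rw1]
13. not (p2 implies not p1), w1   [neg-or-rule on 12]
14. p1, w1   [neg-or-rule on 12]
15. p2, w1   [neg-implies-rule on 13]
16. (p2 implies not p1) or not p1, w1   [Box-rule on 4 via w0Rw1]
17. not Box ((p2 implies not p1) or not p1), w1   [neg-Dia-rule on 5 via w0Rw1]
18. p2 implies not p1, w1   [or-rule on 16 (branches; this branch)]
19. not p1, w1   [implies-rule on 18 (branches; this branch)]
Accessibility: w0Rw0, w0Rw1, w1Rw1
Branch closes: p1 and not p1 both at w1.
(One branch shown.) All branches close.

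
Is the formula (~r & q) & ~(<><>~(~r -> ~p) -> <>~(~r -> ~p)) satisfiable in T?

Satisfiable (open branch found)

1. (~r & q) & ~(<><>~(~r -> ~p) -> <>~(~r -> ~p)), w0
2. ~r & q, w0   [&-rule on 1]
3. ~(<><>~(~r -> ~p) -> <>~(~r -> ~p)), w0   [&-rule on 1]
4. ~r, w0   [&-rule on 2]
5. q, w0   [&-rule on 2]
6. <><>~(~r -> ~p), w0   [~->-rule on 3]
7. ~<>~(~r -> ~p), w0   [~->-rule on 3]
8. ~r -> ~p, w0   [~<>-rule on 7 via w0Rw0]
9. ~p, w0   [->-rule on 8 (branches; this branch)]
10. <>~(~r -> ~p), w1   [<>-rule on 6: fresh world w1, w0Rw1]
11. ~r -> ~p, w1   [~<>-rule on 7 via w0Rw1]
12. ~p, w1   [->-rule on 11 (branches; this branch)]
13. ~(~r -> ~p), w2   [<>-rule on 10: fresh world w2, w1Rw2]
14. ~r, w2   [~->-rule on 13]
15. p, w2   [~->-rule on 13]
Accessibility: w0Rw0, w0Rw1, w1Rw1, w1Rw2, w2Rw2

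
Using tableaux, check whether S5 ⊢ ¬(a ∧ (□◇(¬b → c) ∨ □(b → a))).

No, not valid

Tableau for the negation a ∧ (□◇(¬b → c) ∨ □(b → a)):
1. a ∧ (□◇(¬b → c) ∨ □(b → a)), w0
2. a, w0   [∧-rule on 1]
3. □◇(¬b → c) ∨ □(b → a), w0   [∧-rule on 1]
4. □(b → a), w0   [∨-rule on 3 (branches; this branch)]
5. b → a, w0   [□-rule on 4 via w0Rw0]
Accessibility: w0Rw0
The negation has an open branch (countermodel exists).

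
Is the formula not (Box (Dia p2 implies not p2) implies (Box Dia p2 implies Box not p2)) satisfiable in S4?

1. not (Box (Dia p2 implies not p2) implies (Box Dia p2 implies Box not p2)), w0
2. Box (Dia p2 implies not p2), w0
3. not (Box Dia p2 implies Box not p2), w0
4. Box Dia p2, w0
5. not Box not p2, w0
6. Dia p2 implies not p2, w0
7. Dia p2, w0
8. not p2, w0
9. p2, w1
10. Dia p2 implies not p2, w1
11. Dia p2, w1
12. not Dia p2, w1
13. not p2, w1
Accessibility: w0Rw0, w0Rw1, w1Rw1
Branch closes: p2 and not p2 both at w1.
Every branch closes; the branch above is one of them.

Unsatisfiable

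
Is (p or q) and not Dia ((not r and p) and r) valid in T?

No, not valid

Tableau for the negation not ((p or q) and not Dia ((not r and p) and r)):
1. not ((p or q) and not Dia ((not r and p) and r)), u
2. not (p or q), u
3. not p, u
4. not q, u
Accessibility: uRu
The negation has an open branch (countermodel exists).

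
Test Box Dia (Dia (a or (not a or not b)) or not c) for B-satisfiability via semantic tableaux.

1. Box Dia (Dia (a or (not a or not b)) or not c), w0
2. Dia (Dia (a or (not a or not b)) or not c), w0
3. Dia (a or (not a or not b)) or not c, w1
4. Dia (Dia (a or (not a or not b)) or not c), w1
5. not c, w1
6. Dia (a or (not a or not b)) or not c, w2
7. not c, w2
Accessibility: w0Rw0, w0Rw1, w1Rw0, w1Rw1, w1Rw2, w2Rw1, w2Rw2

Satisfiable (open branch found)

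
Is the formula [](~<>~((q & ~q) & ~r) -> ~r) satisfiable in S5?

1. [](~<>~((q & ~q) & ~r) -> ~r), 0
2. ~<>~((q & ~q) & ~r) -> ~r, 0
3. ~r, 0
Accessibility: 0R0

Yes, satisfiable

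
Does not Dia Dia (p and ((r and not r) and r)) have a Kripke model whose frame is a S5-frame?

Yes, satisfiable

1. not Dia Dia (p and ((r and not r) and r)), u
2. not Dia (p and ((r and not r) and r)), u   [neg-Dia-rule on 1 via uRu]
3. not (p and ((r and not r) and r)), u   [neg-Dia-rule on 2 via uRu]
4. not ((r and not r) and r), u   [neg-and-rule on 3 (branches; this branch)]
5. not r, u   [neg-and-rule on 4 (branches; this branch)]
Accessibility: uRu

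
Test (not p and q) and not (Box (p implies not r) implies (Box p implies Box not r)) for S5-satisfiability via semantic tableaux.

1. (not p and q) and not (Box (p implies not r) implies (Box p implies Box not r)), 0
2. not p and q, 0   [and-rule on 1]
3. not (Box (p implies not r) implies (Box p implies Box not r)), 0   [and-rule on 1]
4. not p, 0   [and-rule on 2]
5. q, 0   [and-rule on 2]
6. Box (p implies not r), 0   [neg-implies-rule on 3]
7. not (Box p implies Box not r), 0   [neg-implies-rule on 3]
8. Box p, 0   [neg-implies-rule on 7]
9. not Box not r, 0   [neg-implies-rule on 7]
10. p implies not r, 0   [Box-rule on 6 via 0R0]
11. p, 0   [Box-rule on 8 via 0R0]
Accessibility: 0R0
Branch closes: p and not p both at 0.
Every branch closes; the branch above is one of them.

Unsatisfiable (every branch closes)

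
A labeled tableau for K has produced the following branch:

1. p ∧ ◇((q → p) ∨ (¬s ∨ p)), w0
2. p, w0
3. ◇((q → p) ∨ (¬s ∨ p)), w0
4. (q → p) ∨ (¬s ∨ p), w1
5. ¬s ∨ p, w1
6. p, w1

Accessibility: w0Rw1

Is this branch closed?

No atom appears with both signs at the same world.

Open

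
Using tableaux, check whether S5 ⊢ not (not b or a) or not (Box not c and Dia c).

Valid

Tableau for the negation not (not (not b or a) or not (Box not c and Dia c)):
1. not (not (not b or a) or not (Box not c and Dia c)), u
2. not b or a, u
3. Box not c and Dia c, u
4. Box not c, u
5. Dia c, u
6. not c, u
7. a, u
8. c, v
9. not c, v
Accessibility: uRu, uRv, vRu, vRv
Branch closes: c and not c both at v.
All branches of the negation close; one closing branch shown above.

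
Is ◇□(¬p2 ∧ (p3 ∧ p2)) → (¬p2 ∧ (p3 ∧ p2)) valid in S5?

Tableau for the negation ¬(◇□(¬p2 ∧ (p3 ∧ p2)) → (¬p2 ∧ (p3 ∧ p2))):
1. ¬(◇□(¬p2 ∧ (p3 ∧ p2)) → (¬p2 ∧ (p3 ∧ p2))), w0
2. ◇□(¬p2 ∧ (p3 ∧ p2)), w0   [¬→-rule on 1]
3. ¬(¬p2 ∧ (p3 ∧ p2)), w0   [¬→-rule on 1]
4. ¬(p3 ∧ p2), w0   [¬∧-rule on 3 (branches; this branch)]
5. ¬p2, w0   [¬∧-rule on 4 (branches; this branch)]
6. □(¬p2 ∧ (p3 ∧ p2)), w1   [◇-rule on 2: fresh world w1, w0Rw1]
7. ¬p2 ∧ (p3 ∧ p2), w0   [□-rule on 6 via w1Rw0]
8. p3 ∧ p2, w0   [∧-rule on 7]
9. p3, w0   [∧-rule on 8]
10. p2, w0   [∧-rule on 8]
Accessibility: w0Rw0, w0Rw1, w1Rw0, w1Rw1
Branch closes: p2 and ¬p2 both at w0.
All branches of the negation close; one closing branch shown above.

Yes, valid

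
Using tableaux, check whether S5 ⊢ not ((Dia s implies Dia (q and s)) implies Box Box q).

Not valid

Tableau for the negation (Dia s implies Dia (q and s)) implies Box Box q:
1. (Dia s implies Dia (q and s)) implies Box Box q, w0
2. Box Box q, w0   [implies-rule on 1 (branches; this branch)]
3. Box q, w0   [Box-rule on 2 via w0Rw0]
4. q, w0   [Box-rule on 3 via w0Rw0]
Accessibility: w0Rw0
The negation has an open branch (countermodel exists).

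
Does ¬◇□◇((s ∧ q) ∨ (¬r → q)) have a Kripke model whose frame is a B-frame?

Yes, satisfiable

1. ¬◇□◇((s ∧ q) ∨ (¬r → q)), 0
2. ¬□◇((s ∧ q) ∨ (¬r → q)), 0   [¬◇-rule on 1 via 0R0]
3. ¬◇((s ∧ q) ∨ (¬r → q)), 1   [¬□-rule on 2: fresh world 1, 0R1]
4. ¬□◇((s ∧ q) ∨ (¬r → q)), 1   [¬◇-rule on 1 via 0R1]
5. ¬((s ∧ q) ∨ (¬r → q)), 0   [¬◇-rule on 3 via 1R0]
6. ¬(s ∧ q), 0   [¬∨-rule on 5]
7. ¬(¬r → q), 0   [¬∨-rule on 5]
8. ¬r, 0   [¬→-rule on 7]
9. ¬q, 0   [¬→-rule on 7]
10. ¬((s ∧ q) ∨ (¬r → q)), 1   [¬◇-rule on 3 via 1R1]
11. ¬(s ∧ q), 1   [¬∨-rule on 10]
12. ¬(¬r → q), 1   [¬∨-rule on 10]
13. ¬r, 1   [¬→-rule on 12]
14. ¬q, 1   [¬→-rule on 12]
15. ¬◇((s ∧ q) ∨ (¬r → q)), 2   [¬□-rule on 4: fresh world 2, 1R2]
16. ¬((s ∧ q) ∨ (¬r → q)), 2   [¬◇-rule on 3 via 1R2]
17. ¬(s ∧ q), 2   [¬∨-rule on 16]
18. ¬(¬r → q), 2   [¬∨-rule on 16]
19. ¬r, 2   [¬→-rule on 18]
20. ¬q, 2   [¬→-rule on 18]
Accessibility: 0R0, 0R1, 1R0, 1R1, 1R2, 2R1, 2R2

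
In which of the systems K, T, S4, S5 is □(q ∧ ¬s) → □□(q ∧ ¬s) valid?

S4, S5

S4-tableau for the negation ¬(□(q ∧ ¬s) → □□(q ∧ ¬s)):
1. ¬(□(q ∧ ¬s) → □□(q ∧ ¬s)), u
2. □(q ∧ ¬s), u
3. ¬□□(q ∧ ¬s), u
4. q ∧ ¬s, u
5. q, u
6. ¬s, u
7. ¬□(q ∧ ¬s), v
8. q ∧ ¬s, v
9. q, v
10. ¬s, v
11. ¬(q ∧ ¬s), w
12. q ∧ ¬s, w
13. q, w
14. ¬s, w
15. s, w
Accessibility: uRu, uRv, uRw, vRv, vRw, wRw
Branch closes: s and ¬s both at w.
Every branch closes (one shown): valid in S4, hence also in S5 (every theorem of S4 is a theorem of S5).
T-tableau for the negation ¬(□(q ∧ ¬s) → □□(q ∧ ¬s)):
1. ¬(□(q ∧ ¬s) → □□(q ∧ ¬s)), u
2. □(q ∧ ¬s), u
3. ¬□□(q ∧ ¬s), u
4. q ∧ ¬s, u
5. q, u
6. ¬s, u
7. ¬□(q ∧ ¬s), v
8. q ∧ ¬s, v
9. q, v
10. ¬s, v
11. ¬(q ∧ ¬s), w
12. s, w
Accessibility: uRu, uRv, vRv, vRw, wRw
Complete open branch: countermodel on a T-frame, so not valid in T, nor in K (the same frame is also a K-frame).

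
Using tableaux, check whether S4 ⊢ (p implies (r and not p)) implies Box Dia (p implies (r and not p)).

No, not valid

Tableau for the negation not ((p implies (r and not p)) implies Box Dia (p implies (r and not p))):
1. not ((p implies (r and not p)) implies Box Dia (p implies (r and not p))), 0
2. p implies (r and not p), 0   [neg-implies-rule on 1]
3. not Box Dia (p implies (r and not p)), 0   [neg-implies-rule on 1]
4. r and not p, 0   [implies-rule on 2 (branches; this branch)]
5. r, 0   [and-rule on 4]
6. not p, 0   [and-rule on 4]
7. not Dia (p implies (r and not p)), 1   [neg-Box-rule on 3: fresh world 1, 0R1]
8. not (p implies (r and not p)), 1   [neg-Dia-rule on 7 via 1R1]
9. p, 1   [neg-implies-rule on 8]
10. not (r and not p), 1   [neg-implies-rule on 8]
Accessibility: 0R0, 0R1, 1R1
The negation has an open branch (countermodel exists).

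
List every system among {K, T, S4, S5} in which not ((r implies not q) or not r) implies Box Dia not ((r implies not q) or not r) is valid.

S5

S4-tableau for the negation not (not ((r implies not q) or not r) implies Box Dia not ((r implies not q) or not r)):
1. not (not ((r implies not q) or not r) implies Box Dia not ((r implies not q) or not r)), w0
2. not ((r implies not q) or not r), w0   [neg-implies-rule on 1]
3. not Box Dia not ((r implies not q) or not r), w0   [neg-implies-rule on 1]
4. not (r implies not q), w0   [neg-or-rule on 2]
5. r, w0   [neg-or-rule on 2]
6. q, w0   [neg-implies-rule on 4]
7. not Dia not ((r implies not q) or not r), w1   [neg-Box-rule on 3: fresh world w1, w0Rw1]
8. (r implies not q) or not r, w1   [neg-Dia-rule on 7 via w1Rw1]
9. not r, w1   [or-rule on 8 (branches; this branch)]
Accessibility: w0Rw0, w0Rw1, w1Rw1
Complete open branch: countermodel on an S4-frame, so not valid in S4, nor in K, T (the same frame is also a K-frame and a T-frame).
S5-tableau for the negation not (not ((r implies not q) or not r) implies Box Dia not ((r implies not q) or not r)):
1. not (not ((r implies not q) or not r) implies Box Dia not ((r implies not q) or not r)), w0
2. not ((r implies not q) or not r), w0   [neg-implies-rule on 1]
3. not Box Dia not ((r implies not q) or not r), w0   [neg-implies-rule on 1]
4. not (r implies not q), w0   [neg-or-rule on 2]
5. r, w0   [neg-or-rule on 2]
6. q, w0   [neg-implies-rule on 4]
7. not Dia not ((r implies not q) or not r), w1   [neg-Box-rule on 3: fresh world w1, w0Rw1]
8. (r implies not q) or not r, w0   [neg-Dia-rule on 7 via w1Rw0]
9. (r implies not q) or not r, w1   [neg-Dia-rule on 7 via w1Rw1]
10. r implies not q, w0   [or-rule on 8 (branches; this branch)]
11. not r, w1   [or-rule on 9 (branches; this branch)]
12. not q, w0   [implies-rule on 10 (branches; this branch)]
Accessibility: w0Rw0, w0Rw1, w1Rw0, w1Rw1
Branch closes: q and not q both at w0.
Every branch closes (one shown): valid in S5.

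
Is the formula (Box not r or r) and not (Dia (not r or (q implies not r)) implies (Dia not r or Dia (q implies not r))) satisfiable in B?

Unsatisfiable

1. (Box not r or r) and not (Dia (not r or (q implies not r)) implies (Dia not r or Dia (q implies not r))), 0
2. Box not r or r, 0
3. not (Dia (not r or (q implies not r)) implies (Dia not r or Dia (q implies not r))), 0
4. Dia (not r or (q implies not r)), 0
5. not (Dia not r or Dia (q implies not r)), 0
6. not Dia not r, 0
7. not Dia (q implies not r), 0
8. r, 0
9. not (q implies not r), 0
10. q, 0
11. not r or (q implies not r), 1
12. r, 1
13. not (q implies not r), 1
14. q, 1
15. q implies not r, 1
16. not r, 1
Accessibility: 0R0, 0R1, 1R0, 1R1
Branch closes: r and not r both at 1.
All branches of the tableau close; one closing branch shown above.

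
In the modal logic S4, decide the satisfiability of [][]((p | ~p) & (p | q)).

1. [][]((p | ~p) & (p | q)), 0
2. []((p | ~p) & (p | q)), 0
3. (p | ~p) & (p | q), 0
4. p | ~p, 0
5. p | q, 0
6. ~p, 0
7. q, 0
Accessibility: 0R0

Satisfiable (open branch found)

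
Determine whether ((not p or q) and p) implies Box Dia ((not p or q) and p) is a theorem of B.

Tableau for the negation not (((not p or q) and p) implies Box Dia ((not p or q) and p)):
1. not (((not p or q) and p) implies Box Dia ((not p or q) and p)), u
2. (not p or q) and p, u
3. not Box Dia ((not p or q) and p), u
4. not p or q, u
5. p, u
6. q, u
7. not Dia ((not p or q) and p), v
8. not ((not p or q) and p), u
9. not ((not p or q) and p), v
10. not (not p or q), u
11. not q, u
Accessibility: uRu, uRv, vRu, vRv
Branch closes: q and not q both at u.
Every branch of the negation's tableau closes; the branch above is one of them.

Valid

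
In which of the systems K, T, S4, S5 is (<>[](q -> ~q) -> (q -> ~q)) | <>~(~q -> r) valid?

S5

S4-tableau for the negation ~((<>[](q -> ~q) -> (q -> ~q)) | <>~(~q -> r)):
1. ~((<>[](q -> ~q) -> (q -> ~q)) | <>~(~q -> r)), u
2. ~(<>[](q -> ~q) -> (q -> ~q)), u
3. ~<>~(~q -> r), u
4. <>[](q -> ~q), u
5. ~(q -> ~q), u
6. q, u
7. ~q -> r, u
8. r, u
9. [](q -> ~q), v
10. ~q -> r, v
11. q -> ~q, v
12. r, v
13. ~q, v
Accessibility: uRu, uRv, vRv
Complete open branch: countermodel on an S4-frame, so not valid in S4, nor in K, T (the same frame is also a K-frame and a T-frame).
S5-tableau for the negation ~((<>[](q -> ~q) -> (q -> ~q)) | <>~(~q -> r)):
1. ~((<>[](q -> ~q) -> (q -> ~q)) | <>~(~q -> r)), u
2. ~(<>[](q -> ~q) -> (q -> ~q)), u
3. ~<>~(~q -> r), u
4. <>[](q -> ~q), u
5. ~(q -> ~q), u
6. q, u
7. ~q -> r, u
8. r, u
9. [](q -> ~q), v
10. ~q -> r, v
11. q -> ~q, u
12. q -> ~q, v
13. r, v
14. ~q, u
Accessibility: uRu, uRv, vRu, vRv
Branch closes: q and ~q both at u.
Every branch closes (one shown): valid in S5.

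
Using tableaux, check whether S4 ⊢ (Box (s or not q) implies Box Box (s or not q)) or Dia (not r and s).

Tableau for the negation not ((Box (s or not q) implies Box Box (s or not q)) or Dia (not r and s)):
1. not ((Box (s or not q) implies Box Box (s or not q)) or Dia (not r and s)), w0
2. not (Box (s or not q) implies Box Box (s or not q)), w0
3. not Dia (not r and s), w0
4. Box (s or not q), w0
5. not Box Box (s or not q), w0
6. not (not r and s), w0
7. s or not q, w0
8. not s, w0
9. not q, w0
10. not Box (s or not q), w1
11. not (not r and s), w1
12. s or not q, w1
13. not s, w1
14. not q, w1
15. not (s or not q), w2
16. not s, w2
17. q, w2
18. not (not r and s), w2
19. s or not q, w2
20. not q, w2
Accessibility: w0Rw0, w0Rw1, w0Rw2, w1Rw1, w1Rw2, w2Rw2
Branch closes: q and not q both at w2.
Every branch of the negation's tableau closes; the branch above is one of them.

Yes, valid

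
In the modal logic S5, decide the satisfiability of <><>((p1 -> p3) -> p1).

1. <><>((p1 -> p3) -> p1), 0
2. <>((p1 -> p3) -> p1), 1
3. (p1 -> p3) -> p1, 2
4. p1, 2
Accessibility: 0R0, 0R1, 0R2, 1R0, 1R1, 1R2, 2R0, 2R1, 2R2

Satisfiable (open branch found)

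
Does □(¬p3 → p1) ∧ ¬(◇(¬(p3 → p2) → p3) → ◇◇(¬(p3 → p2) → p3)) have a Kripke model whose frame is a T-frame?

1. □(¬p3 → p1) ∧ ¬(◇(¬(p3 → p2) → p3) → ◇◇(¬(p3 → p2) → p3)), u
2. □(¬p3 → p1), u
3. ¬(◇(¬(p3 → p2) → p3) → ◇◇(¬(p3 → p2) → p3)), u
4. ◇(¬(p3 → p2) → p3), u
5. ¬◇◇(¬(p3 → p2) → p3), u
6. ¬p3 → p1, u
7. ¬◇(¬(p3 → p2) → p3), u
8. ¬(¬(p3 → p2) → p3), u
9. ¬(p3 → p2), u
10. ¬p3, u
11. p3, u
12. ¬p2, u
Accessibility: uRu
Branch closes: p3 and ¬p3 both at u.
Every branch closes; the branch above is one of them.

Unsatisfiable (every branch closes)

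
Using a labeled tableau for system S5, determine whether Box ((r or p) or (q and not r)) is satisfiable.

Yes, satisfiable

1. Box ((r or p) or (q and not r)), 0
2. (r or p) or (q and not r), 0   [Box-rule on 1 via 0R0]
3. q and not r, 0   [or-rule on 2 (branches; this branch)]
4. q, 0   [and-rule on 3]
5. not r, 0   [and-rule on 3]
Accessibility: 0R0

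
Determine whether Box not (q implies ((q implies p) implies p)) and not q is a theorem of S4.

No, not valid

Tableau for the negation not (Box not (q implies ((q implies p) implies p)) and not q):
1. not (Box not (q implies ((q implies p) implies p)) and not q), w0
2. q, w0
Accessibility: w0Rw0
The negation has an open branch (countermodel exists).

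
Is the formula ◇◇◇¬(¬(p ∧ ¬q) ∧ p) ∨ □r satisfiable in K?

Satisfiable

1. ◇◇◇¬(¬(p ∧ ¬q) ∧ p) ∨ □r, w0
2. □r, w0   [∨-rule on 1 (branches; this branch)]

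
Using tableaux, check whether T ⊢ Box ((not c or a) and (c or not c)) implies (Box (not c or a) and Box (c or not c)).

Tableau for the negation not (Box ((not c or a) and (c or not c)) implies (Box (not c or a) and Box (c or not c))):
1. not (Box ((not c or a) and (c or not c)) implies (Box (not c or a) and Box (c or not c))), w0
2. Box ((not c or a) and (c or not c)), w0   [neg-implies-rule on 1]
3. not (Box (not c or a) and Box (c or not c)), w0   [neg-implies-rule on 1]
4. (not c or a) and (c or not c), w0   [Box-rule on 2 via w0Rw0]
5. not c or a, w0   [and-rule on 4]
6. c or not c, w0   [and-rule on 4]
7. not Box (not c or a), w0   [neg-and-rule on 3 (branches; this branch)]
8. a, w0   [or-rule on 5 (branches; this branch)]
9. not c, w0   [or-rule on 6 (branches; this branch)]
10. not (not c or a), w1   [neg-Box-rule on 7: fresh world w1, w0Rw1]
11. c, w1   [neg-or-rule on 10]
12. not a, w1   [neg-or-rule on 10]
13. (not c or a) and (c or not c), w1   [Box-rule on 2 via w0Rw1]
14. not c or a, w1   [and-rule on 13]
15. c or not c, w1   [and-rule on 13]
16. a, w1   [or-rule on 14 (branches; this branch)]
Accessibility: w0Rw0, w0Rw1, w1Rw1
Branch closes: a and not a both at w1.
All branches of the negation close; one closing branch shown above.

Valid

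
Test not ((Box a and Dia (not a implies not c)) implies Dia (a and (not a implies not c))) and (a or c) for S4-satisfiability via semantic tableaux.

Unsatisfiable (every branch closes)

1. not ((Box a and Dia (not a implies not c)) implies Dia (a and (not a implies not c))) and (a or c), w0
2. not ((Box a and Dia (not a implies not c)) implies Dia (a and (not a implies not c))), w0
3. a or c, w0
4. Box a and Dia (not a implies not c), w0
5. not Dia (a and (not a implies not c)), w0
6. Box a, w0
7. Dia (not a implies not c), w0
8. not (a and (not a implies not c)), w0
9. a, w0
10. c, w0
11. not (not a implies not c), w0
12. not a, w0
Accessibility: w0Rw0
Branch closes: a and not a both at w0.
All branches of the tableau close; one closing branch shown above.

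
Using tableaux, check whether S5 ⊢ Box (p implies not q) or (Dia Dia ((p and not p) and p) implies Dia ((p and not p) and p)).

Tableau for the negation not (Box (p implies not q) or (Dia Dia ((p and not p) and p) implies Dia ((p and not p) and p))):
1. not (Box (p implies not q) or (Dia Dia ((p and not p) and p) implies Dia ((p and not p) and p))), 0
2. not Box (p implies not q), 0
3. not (Dia Dia ((p and not p) and p) implies Dia ((p and not p) and p)), 0
4. Dia Dia ((p and not p) and p), 0
5. not Dia ((p and not p) and p), 0
6. not ((p and not p) and p), 0
7. not (p and not p), 0
8. p, 0
9. not (p implies not q), 1
10. p, 1
11. q, 1
12. not ((p and not p) and p), 1
13. not (p and not p), 1
14. Dia ((p and not p) and p), 2
15. not ((p and not p) and p), 2
16. not (p and not p), 2
17. p, 2
18. (p and not p) and p, 3
19. p and not p, 3
20. p, 3
21. not p, 3
Accessibility: 0R0, 0R1, 0R2, 0R3, 1R0, 1R1, 1R2, 1R3, 2R0, 2R1, 2R2, 2R3, 3R0, 3R1, 3R2, 3R3
Branch closes: p and not p both at 3.
Every branch of the negation's tableau closes; the branch above is one of them.

Valid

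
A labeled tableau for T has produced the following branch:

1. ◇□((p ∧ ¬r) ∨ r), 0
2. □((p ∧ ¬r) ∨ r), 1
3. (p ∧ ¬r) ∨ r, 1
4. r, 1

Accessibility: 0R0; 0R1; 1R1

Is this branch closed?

No, open

There is no literal clash: for every atom and world, at most one sign appears.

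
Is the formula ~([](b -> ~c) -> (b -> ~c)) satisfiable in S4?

Unsatisfiable

1. ~([](b -> ~c) -> (b -> ~c)), w0
2. [](b -> ~c), w0
3. ~(b -> ~c), w0
4. b, w0
5. c, w0
6. b -> ~c, w0
7. ~c, w0
Accessibility: w0Rw0
Branch closes: c and ~c both at w0.
(One branch shown.) All branches close.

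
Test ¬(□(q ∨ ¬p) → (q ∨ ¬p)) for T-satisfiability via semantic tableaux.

Unsatisfiable

1. ¬(□(q ∨ ¬p) → (q ∨ ¬p)), u
2. □(q ∨ ¬p), u
3. ¬(q ∨ ¬p), u
4. ¬q, u
5. p, u
6. q ∨ ¬p, u
7. ¬p, u
Accessibility: uRu
Branch closes: p and ¬p both at u.
(One branch shown.) All branches close.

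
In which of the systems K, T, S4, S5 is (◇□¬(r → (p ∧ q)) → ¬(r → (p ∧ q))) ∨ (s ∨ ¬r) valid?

S5-tableau for the negation ¬((◇□¬(r → (p ∧ q)) → ¬(r → (p ∧ q))) ∨ (s ∨ ¬r)):
1. ¬((◇□¬(r → (p ∧ q)) → ¬(r → (p ∧ q))) ∨ (s ∨ ¬r)), w0
2. ¬(◇□¬(r → (p ∧ q)) → ¬(r → (p ∧ q))), w0
3. ¬(s ∨ ¬r), w0
4. ◇□¬(r → (p ∧ q)), w0
5. r → (p ∧ q), w0
6. ¬s, w0
7. r, w0
8. p ∧ q, w0
9. p, w0
10. q, w0
11. □¬(r → (p ∧ q)), w1
12. ¬(r → (p ∧ q)), w0
13. ¬(p ∧ q), w0
14. ¬(r → (p ∧ q)), w1
15. r, w1
16. ¬(p ∧ q), w1
17. ¬q, w0
Accessibility: w0Rw0, w0Rw1, w1Rw0, w1Rw1
Branch closes: q and ¬q both at w0.
Every branch closes (one shown): valid in S5.
S4-tableau for the negation ¬((◇□¬(r → (p ∧ q)) → ¬(r → (p ∧ q))) ∨ (s ∨ ¬r)):
1. ¬((◇□¬(r → (p ∧ q)) → ¬(r → (p ∧ q))) ∨ (s ∨ ¬r)), w0
2. ¬(◇□¬(r → (p ∧ q)) → ¬(r → (p ∧ q))), w0
3. ¬(s ∨ ¬r), w0
4. ◇□¬(r → (p ∧ q)), w0
5. r → (p ∧ q), w0
6. ¬s, w0
7. r, w0
8. p ∧ q, w0
9. p, w0
10. q, w0
11. □¬(r → (p ∧ q)), w1
12. ¬(r → (p ∧ q)), w1
13. r, w1
14. ¬(p ∧ q), w1
15. ¬q, w1
Accessibility: w0Rw0, w0Rw1, w1Rw1
Complete open branch: countermodel on an S4-frame, so not valid in S4, nor in K, T (the same frame is also a K-frame and a T-frame).

S5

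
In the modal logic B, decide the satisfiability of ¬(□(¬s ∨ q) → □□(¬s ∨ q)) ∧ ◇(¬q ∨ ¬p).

Yes, satisfiable

1. ¬(□(¬s ∨ q) → □□(¬s ∨ q)) ∧ ◇(¬q ∨ ¬p), u
2. ¬(□(¬s ∨ q) → □□(¬s ∨ q)), u
3. ◇(¬q ∨ ¬p), u
4. □(¬s ∨ q), u
5. ¬□□(¬s ∨ q), u
6. ¬s ∨ q, u
7. q, u
8. ¬q ∨ ¬p, v
9. ¬s ∨ q, v
10. ¬p, v
11. q, v
12. ¬□(¬s ∨ q), w
13. ¬s ∨ q, w
14. q, w
15. ¬(¬s ∨ q), x
16. s, x
17. ¬q, x
Accessibility: uRu, uRv, uRw, vRu, vRv, wRu, wRw, wRx, xRw, xRx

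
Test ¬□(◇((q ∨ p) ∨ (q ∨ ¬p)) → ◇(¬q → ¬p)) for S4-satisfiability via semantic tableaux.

1. ¬□(◇((q ∨ p) ∨ (q ∨ ¬p)) → ◇(¬q → ¬p)), u
2. ¬(◇((q ∨ p) ∨ (q ∨ ¬p)) → ◇(¬q → ¬p)), v
3. ◇((q ∨ p) ∨ (q ∨ ¬p)), v
4. ¬◇(¬q → ¬p), v
5. ¬(¬q → ¬p), v
6. ¬q, v
7. p, v
8. (q ∨ p) ∨ (q ∨ ¬p), w
9. ¬(¬q → ¬p), w
10. ¬q, w
11. p, w
12. q ∨ p, w
Accessibility: uRu, uRv, uRw, vRv, vRw, wRw

Satisfiable (open branch found)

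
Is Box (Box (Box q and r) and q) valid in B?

No, not valid

Tableau for the negation not Box (Box (Box q and r) and q):
1. not Box (Box (Box q and r) and q), u
2. not (Box (Box q and r) and q), v   [neg-Box-rule on 1: fresh world v, uRv]
3. not q, v   [neg-and-rule on 2 (branches; this branch)]
Accessibility: uRu, uRv, vRu, vRv
The negation has an open branch (countermodel exists).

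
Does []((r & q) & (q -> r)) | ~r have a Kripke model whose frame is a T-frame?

1. []((r & q) & (q -> r)) | ~r, w0
2. ~r, w0   [|-rule on 1 (branches; this branch)]
Accessibility: w0Rw0

Satisfiable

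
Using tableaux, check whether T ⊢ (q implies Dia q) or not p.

Tableau for the negation not ((q implies Dia q) or not p):
1. not ((q implies Dia q) or not p), 0
2. not (q implies Dia q), 0
3. p, 0
4. q, 0
5. not Dia q, 0
6. not q, 0
Accessibility: 0R0
Branch closes: q and not q both at 0.
Every branch of the negation's tableau closes; the branch above is one of them.

Yes, valid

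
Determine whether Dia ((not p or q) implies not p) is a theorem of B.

Tableau for the negation not Dia ((not p or q) implies not p):
1. not Dia ((not p or q) implies not p), w0
2. not ((not p or q) implies not p), w0
3. not p or q, w0
4. p, w0
5. q, w0
Accessibility: w0Rw0
The negation has an open branch (countermodel exists).

No, not valid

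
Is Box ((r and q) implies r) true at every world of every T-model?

Valid in T

Tableau for the negation not Box ((r and q) implies r):
1. not Box ((r and q) implies r), w0
2. not ((r and q) implies r), w1   [neg-Box-rule on 1: fresh world w1, w0Rw1]
3. r and q, w1   [neg-implies-rule on 2]
4. not r, w1   [neg-implies-rule on 2]
5. r, w1   [and-rule on 3]
6. q, w1   [and-rule on 3]
Accessibility: w0Rw0, w0Rw1, w1Rw1
Branch closes: r and not r both at w1.
All branches of the negation close; one closing branch shown above.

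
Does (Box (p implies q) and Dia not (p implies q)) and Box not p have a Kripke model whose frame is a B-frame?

1. (Box (p implies q) and Dia not (p implies q)) and Box not p, u
2. Box (p implies q) and Dia not (p implies q), u
3. Box not p, u
4. Box (p implies q), u
5. Dia not (p implies q), u
6. not p, u
7. p implies q, u
8. q, u
9. not (p implies q), v
10. p, v
11. not q, v
12. not p, v
Accessibility: uRu, uRv, vRu, vRv
Branch closes: p and not p both at v.
Every branch closes; the branch above is one of them.

Unsatisfiable (every branch closes)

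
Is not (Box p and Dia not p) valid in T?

Tableau for the negation Box p and Dia not p:
1. Box p and Dia not p, w0
2. Box p, w0
3. Dia not p, w0
4. p, w0
5. not p, w1
6. p, w1
Accessibility: w0Rw0, w0Rw1, w1Rw1
Branch closes: p and not p both at w1.
Every branch of the negation's tableau closes; the branch above is one of them.

Yes, valid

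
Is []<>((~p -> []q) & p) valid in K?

Tableau for the negation ~[]<>((~p -> []q) & p):
1. ~[]<>((~p -> []q) & p), 0
2. ~<>((~p -> []q) & p), 1
Accessibility: 0R1
The negation has an open branch (countermodel exists).

Not valid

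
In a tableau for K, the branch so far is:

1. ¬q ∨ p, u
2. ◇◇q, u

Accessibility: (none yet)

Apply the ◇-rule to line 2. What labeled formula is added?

a fresh world v with uRv, and ◇q at v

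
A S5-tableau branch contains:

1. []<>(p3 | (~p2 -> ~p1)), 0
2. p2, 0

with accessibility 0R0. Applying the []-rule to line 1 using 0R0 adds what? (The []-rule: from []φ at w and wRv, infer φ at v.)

<>(p3 | (~p2 -> ~p1)), 0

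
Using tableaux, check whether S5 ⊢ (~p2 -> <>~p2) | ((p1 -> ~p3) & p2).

Tableau for the negation ~((~p2 -> <>~p2) | ((p1 -> ~p3) & p2)):
1. ~((~p2 -> <>~p2) | ((p1 -> ~p3) & p2)), w0
2. ~(~p2 -> <>~p2), w0   [~|-rule on 1]
3. ~((p1 -> ~p3) & p2), w0   [~|-rule on 1]
4. ~p2, w0   [~->-rule on 2]
5. ~<>~p2, w0   [~->-rule on 2]
6. p2, w0   [~<>-rule on 5 via w0Rw0]
Accessibility: w0Rw0
Branch closes: p2 and ~p2 both at w0.
All branches of the negation close; one closing branch shown above.

Yes, valid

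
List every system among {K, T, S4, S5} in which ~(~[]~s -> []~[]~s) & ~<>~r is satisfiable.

S4-tableau for the formula:
1. ~(~[]~s -> []~[]~s) & ~<>~r, w0
2. ~(~[]~s -> []~[]~s), w0   [&-rule on 1]
3. ~<>~r, w0   [&-rule on 1]
4. ~[]~s, w0   [~->-rule on 2]
5. ~[]~[]~s, w0   [~->-rule on 2]
6. r, w0   [~<>-rule on 3 via w0Rw0]
7. s, w1   [~[]-rule on 4: fresh world w1, w0Rw1]
8. r, w1   [~<>-rule on 3 via w0Rw1]
9. []~s, w2   [~[]-rule on 5: fresh world w2, w0Rw2]
10. r, w2   [~<>-rule on 3 via w0Rw2]
11. ~s, w2   [[]-rule on 9 via w2Rw2]
Accessibility: w0Rw0, w0Rw1, w0Rw2, w1Rw1, w2Rw2
Complete open branch: satisfiable in S4, hence also in K, T (this S4-model is also a K-model and a T-model).
S5-tableau for the formula:
1. ~(~[]~s -> []~[]~s) & ~<>~r, w0
2. ~(~[]~s -> []~[]~s), w0   [&-rule on 1]
3. ~<>~r, w0   [&-rule on 1]
4. ~[]~s, w0   [~->-rule on 2]
5. ~[]~[]~s, w0   [~->-rule on 2]
6. r, w0   [~<>-rule on 3 via w0Rw0]
7. s, w1   [~[]-rule on 4: fresh world w1, w0Rw1]
8. r, w1   [~<>-rule on 3 via w0Rw1]
9. []~s, w2   [~[]-rule on 5: fresh world w2, w0Rw2]
10. r, w2   [~<>-rule on 3 via w0Rw2]
11. ~s, w0   [[]-rule on 9 via w2Rw0]
12. ~s, w1   [[]-rule on 9 via w2Rw1]
Accessibility: w0Rw0, w0Rw1, w0Rw2, w1Rw0, w1Rw1, w1Rw2, w2Rw0, w2Rw1, w2Rw2
Branch closes: s and ~s both at w1.
Every branch closes (one shown): unsatisfiable in S5.

K, T, S4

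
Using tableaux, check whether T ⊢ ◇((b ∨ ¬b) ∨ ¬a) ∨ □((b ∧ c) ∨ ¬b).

Tableau for the negation ¬(◇((b ∨ ¬b) ∨ ¬a) ∨ □((b ∧ c) ∨ ¬b)):
1. ¬(◇((b ∨ ¬b) ∨ ¬a) ∨ □((b ∧ c) ∨ ¬b)), w0
2. ¬◇((b ∨ ¬b) ∨ ¬a), w0   [¬∨-rule on 1]
3. ¬□((b ∧ c) ∨ ¬b), w0   [¬∨-rule on 1]
4. ¬((b ∨ ¬b) ∨ ¬a), w0   [¬◇-rule on 2 via w0Rw0]
5. ¬(b ∨ ¬b), w0   [¬∨-rule on 4]
6. a, w0   [¬∨-rule on 4]
7. ¬b, w0   [¬∨-rule on 5]
8. b, w0   [¬∨-rule on 5]
Accessibility: w0Rw0
Branch closes: b and ¬b both at w0.
All branches of the negation close; one closing branch shown above.

Valid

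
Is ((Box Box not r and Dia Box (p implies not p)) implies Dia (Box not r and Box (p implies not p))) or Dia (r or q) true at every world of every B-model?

Valid

Tableau for the negation not (((Box Box not r and Dia Box (p implies not p)) implies Dia (Box not r and Box (p implies not p))) or Dia (r or q)):
1. not (((Box Box not r and Dia Box (p implies not p)) implies Dia (Box not r and Box (p implies not p))) or Dia (r or q)), 0
2. not ((Box Box not r and Dia Box (p implies not p)) implies Dia (Box not r and Box (p implies not p))), 0
3. not Dia (r or q), 0
4. Box Box not r and Dia Box (p implies not p), 0
5. not Dia (Box not r and Box (p implies not p)), 0
6. Box Box not r, 0
7. Dia Box (p implies not p), 0
8. not (r or q), 0
9. not r, 0
10. not q, 0
11. not (Box not r and Box (p implies not p)), 0
12. Box not r, 0
13. not Box (p implies not p), 0
14. Box (p implies not p), 1
15. not (r or q), 1
16. not r, 1
17. not q, 1
18. not (Box not r and Box (p implies not p)), 1
19. Box not r, 1
20. p implies not p, 0
21. p implies not p, 1
22. not Box (p implies not p), 1
23. not p, 0
24. not p, 1
25. not (p implies not p), 2
26. p, 2
27. not (r or q), 2
28. not r, 2
29. not q, 2
30. not (Box not r and Box (p implies not p)), 2
31. Box not r, 2
32. not Box (p implies not p), 2
33. not (p implies not p), 3
34. p, 3
35. p implies not p, 3
36. not r, 3
37. not p, 3
Accessibility: 0R0, 0R1, 0R2, 1R0, 1R1, 1R3, 2R0, 2R2, 3R1, 3R3
Branch closes: p and not p both at 3.
Every branch of the negation's tableau closes; the branch above is one of them.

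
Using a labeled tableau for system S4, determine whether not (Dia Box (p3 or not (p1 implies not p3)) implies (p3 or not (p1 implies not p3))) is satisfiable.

Satisfiable (open branch found)

1. not (Dia Box (p3 or not (p1 implies not p3)) implies (p3 or not (p1 implies not p3))), 0
2. Dia Box (p3 or not (p1 implies not p3)), 0   [neg-implies-rule on 1]
3. not (p3 or not (p1 implies not p3)), 0   [neg-implies-rule on 1]
4. not p3, 0   [neg-or-rule on 3]
5. p1 implies not p3, 0   [neg-or-rule on 3]
6. Box (p3 or not (p1 implies not p3)), 1   [Dia-rule on 2: fresh world 1, 0R1]
7. p3 or not (p1 implies not p3), 1   [Box-rule on 6 via 1R1]
8. not (p1 implies not p3), 1   [or-rule on 7 (branches; this branch)]
9. p1, 1   [neg-implies-rule on 8]
10. p3, 1   [neg-implies-rule on 8]
Accessibility: 0R0, 0R1, 1R1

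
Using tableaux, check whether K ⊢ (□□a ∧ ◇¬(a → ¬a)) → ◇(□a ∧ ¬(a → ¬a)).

Yes, valid

Tableau for the negation ¬((□□a ∧ ◇¬(a → ¬a)) → ◇(□a ∧ ¬(a → ¬a))):
1. ¬((□□a ∧ ◇¬(a → ¬a)) → ◇(□a ∧ ¬(a → ¬a))), 0
2. □□a ∧ ◇¬(a → ¬a), 0
3. ¬◇(□a ∧ ¬(a → ¬a)), 0
4. □□a, 0
5. ◇¬(a → ¬a), 0
6. ¬(a → ¬a), 1
7. a, 1
8. ¬(□a ∧ ¬(a → ¬a)), 1
9. □a, 1
10. ¬□a, 1
11. ¬a, 2
12. a, 2
Accessibility: 0R1, 1R2
Branch closes: a and ¬a both at 2.
All branches of the negation close; one closing branch shown above.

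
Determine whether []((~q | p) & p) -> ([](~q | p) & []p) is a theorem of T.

Tableau for the negation ~([]((~q | p) & p) -> ([](~q | p) & []p)):
1. ~([]((~q | p) & p) -> ([](~q | p) & []p)), u
2. []((~q | p) & p), u
3. ~([](~q | p) & []p), u
4. (~q | p) & p, u
5. ~q | p, u
6. p, u
7. ~[](~q | p), u
8. ~(~q | p), v
9. q, v
10. ~p, v
11. (~q | p) & p, v
12. ~q | p, v
13. p, v
Accessibility: uRu, uRv, vRv
Branch closes: p and ~p both at v.
Every branch of the negation's tableau closes; the branch above is one of them.

Valid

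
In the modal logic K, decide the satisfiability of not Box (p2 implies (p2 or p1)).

1. not Box (p2 implies (p2 or p1)), w0
2. not (p2 implies (p2 or p1)), w1
3. p2, w1
4. not (p2 or p1), w1
5. not p2, w1
6. not p1, w1
Accessibility: w0Rw1
Branch closes: p2 and not p2 both at w1.
Every branch closes; the branch above is one of them.

Unsatisfiable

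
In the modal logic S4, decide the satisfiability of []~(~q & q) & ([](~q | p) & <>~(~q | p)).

Unsatisfiable

1. []~(~q & q) & ([](~q | p) & <>~(~q | p)), u
2. []~(~q & q), u   [&-rule on 1]
3. [](~q | p) & <>~(~q | p), u   [&-rule on 1]
4. [](~q | p), u   [&-rule on 3]
5. <>~(~q | p), u   [&-rule on 3]
6. ~(~q & q), u   [[]-rule on 2 via uRu]
7. ~q | p, u   [[]-rule on 4 via uRu]
8. ~q, u   [~&-rule on 6 (branches; this branch)]
9. p, u   [|-rule on 7 (branches; this branch)]
10. ~(~q | p), v   [<>-rule on 5: fresh world v, uRv]
11. q, v   [~|-rule on 10]
12. ~p, v   [~|-rule on 10]
13. ~(~q & q), v   [[]-rule on 2 via uRv]
14. ~q | p, v   [[]-rule on 4 via uRv]
15. p, v   [|-rule on 14 (branches; this branch)]
Accessibility: uRu, uRv, vRv
Branch closes: p and ~p both at v.
All branches of the tableau close; one closing branch shown above.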